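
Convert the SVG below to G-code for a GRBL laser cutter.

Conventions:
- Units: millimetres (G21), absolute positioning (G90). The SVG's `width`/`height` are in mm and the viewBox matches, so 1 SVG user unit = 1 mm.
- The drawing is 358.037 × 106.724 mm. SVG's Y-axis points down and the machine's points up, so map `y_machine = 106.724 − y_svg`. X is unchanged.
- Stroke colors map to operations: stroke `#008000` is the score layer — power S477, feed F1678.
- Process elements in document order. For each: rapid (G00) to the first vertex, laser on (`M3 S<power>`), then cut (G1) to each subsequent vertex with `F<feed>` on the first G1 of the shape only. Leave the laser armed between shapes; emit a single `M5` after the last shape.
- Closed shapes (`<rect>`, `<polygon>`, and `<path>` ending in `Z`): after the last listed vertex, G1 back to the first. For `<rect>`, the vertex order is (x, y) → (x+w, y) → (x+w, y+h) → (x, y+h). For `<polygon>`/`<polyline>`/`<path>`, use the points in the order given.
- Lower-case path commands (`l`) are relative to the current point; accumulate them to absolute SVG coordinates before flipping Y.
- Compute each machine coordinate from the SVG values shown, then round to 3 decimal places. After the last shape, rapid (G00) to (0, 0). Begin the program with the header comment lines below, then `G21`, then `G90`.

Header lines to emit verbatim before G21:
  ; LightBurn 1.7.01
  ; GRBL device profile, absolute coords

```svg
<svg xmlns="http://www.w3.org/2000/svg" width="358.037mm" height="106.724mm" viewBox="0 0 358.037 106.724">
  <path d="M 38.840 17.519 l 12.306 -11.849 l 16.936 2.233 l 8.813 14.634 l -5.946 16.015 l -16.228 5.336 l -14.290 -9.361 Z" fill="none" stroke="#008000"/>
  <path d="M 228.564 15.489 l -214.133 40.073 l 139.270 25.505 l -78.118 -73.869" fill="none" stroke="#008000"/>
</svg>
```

1 u = 1 mm; y_m = 106.724 − y.

[1] `<path>` regular polygon, #008000→score S477 F1678: (38.840,89.205) → (51.146,101.054) → (68.082,98.821) → (76.895,84.187) → (70.949,68.172) → (54.721,62.836) → (40.431,72.197) → (38.840,89.205) (closed)

[2] `<path>` open polyline, #008000→score S477 F1678: (228.564,91.235) → (14.431,51.162) → (153.701,25.657) → (75.583,99.526)

; LightBurn 1.7.01
; GRBL device profile, absolute coords
G21
G90
G00 X38.840 Y89.205
M3 S477
G1 X51.146 Y101.054 F1678
G1 X68.082 Y98.821
G1 X76.895 Y84.187
G1 X70.949 Y68.172
G1 X54.721 Y62.836
G1 X40.431 Y72.197
G1 X38.840 Y89.205
G00 X228.564 Y91.235
M3 S477
G1 X14.431 Y51.162 F1678
G1 X153.701 Y25.657
G1 X75.583 Y99.526
M5
G00 X0.000 Y0.000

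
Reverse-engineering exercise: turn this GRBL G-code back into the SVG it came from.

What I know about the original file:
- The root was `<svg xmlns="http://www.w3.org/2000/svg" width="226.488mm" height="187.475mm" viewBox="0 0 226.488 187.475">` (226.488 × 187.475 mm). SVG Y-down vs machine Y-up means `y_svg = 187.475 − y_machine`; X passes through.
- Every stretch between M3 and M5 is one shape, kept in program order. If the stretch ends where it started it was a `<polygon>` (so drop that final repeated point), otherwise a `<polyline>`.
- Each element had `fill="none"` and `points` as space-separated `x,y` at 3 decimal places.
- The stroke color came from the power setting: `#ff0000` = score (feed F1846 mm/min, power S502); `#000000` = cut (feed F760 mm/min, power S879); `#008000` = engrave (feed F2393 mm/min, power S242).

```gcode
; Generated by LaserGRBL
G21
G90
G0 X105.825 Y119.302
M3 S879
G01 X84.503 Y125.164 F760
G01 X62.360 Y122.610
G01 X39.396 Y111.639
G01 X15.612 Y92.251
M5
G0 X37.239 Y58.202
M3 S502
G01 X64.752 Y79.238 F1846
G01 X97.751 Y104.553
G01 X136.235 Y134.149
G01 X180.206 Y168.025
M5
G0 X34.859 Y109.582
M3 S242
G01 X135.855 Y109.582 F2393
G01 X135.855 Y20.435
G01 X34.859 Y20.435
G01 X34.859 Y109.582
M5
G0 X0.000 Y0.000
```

<svg xmlns="http://www.w3.org/2000/svg" width="226.488mm" height="187.475mm" viewBox="0 0 226.488 187.475">
  <polyline points="105.825,68.173 84.503,62.311 62.360,64.865 39.396,75.836 15.612,95.224" fill="none" stroke="#000000"/>
  <polyline points="37.239,129.273 64.752,108.237 97.751,82.922 136.235,53.326 180.206,19.450" fill="none" stroke="#ff0000"/>
  <polygon points="34.859,77.893 135.855,77.893 135.855,167.040 34.859,167.040" fill="none" stroke="#008000"/>
</svg>

Machine Y-up, SVG Y-down with viewBox height 187.475, so y_svg = 187.475 − y_machine; X carries over.

Run 1: power S879 maps to stroke `#000000` (cut). The run is open, so emit a `<polyline>` with points (Y-flipped): 105.825,68.173 84.503,62.311 62.360,64.865 39.396,75.836 15.612,95.224.

Run 2: the run's S502 means `#ff0000` (score). The run is open, so emit a `<polyline>` with points (Y-flipped): 37.239,129.273 64.752,108.237 97.751,82.922 136.235,53.326 180.206,19.450.

Run 3: power S242 maps to stroke `#008000` (engrave). The run returns to its start, so emit a `<polygon>` with points (Y-flipped): 34.859,77.893 135.855,77.893 135.855,167.040 34.859,167.040.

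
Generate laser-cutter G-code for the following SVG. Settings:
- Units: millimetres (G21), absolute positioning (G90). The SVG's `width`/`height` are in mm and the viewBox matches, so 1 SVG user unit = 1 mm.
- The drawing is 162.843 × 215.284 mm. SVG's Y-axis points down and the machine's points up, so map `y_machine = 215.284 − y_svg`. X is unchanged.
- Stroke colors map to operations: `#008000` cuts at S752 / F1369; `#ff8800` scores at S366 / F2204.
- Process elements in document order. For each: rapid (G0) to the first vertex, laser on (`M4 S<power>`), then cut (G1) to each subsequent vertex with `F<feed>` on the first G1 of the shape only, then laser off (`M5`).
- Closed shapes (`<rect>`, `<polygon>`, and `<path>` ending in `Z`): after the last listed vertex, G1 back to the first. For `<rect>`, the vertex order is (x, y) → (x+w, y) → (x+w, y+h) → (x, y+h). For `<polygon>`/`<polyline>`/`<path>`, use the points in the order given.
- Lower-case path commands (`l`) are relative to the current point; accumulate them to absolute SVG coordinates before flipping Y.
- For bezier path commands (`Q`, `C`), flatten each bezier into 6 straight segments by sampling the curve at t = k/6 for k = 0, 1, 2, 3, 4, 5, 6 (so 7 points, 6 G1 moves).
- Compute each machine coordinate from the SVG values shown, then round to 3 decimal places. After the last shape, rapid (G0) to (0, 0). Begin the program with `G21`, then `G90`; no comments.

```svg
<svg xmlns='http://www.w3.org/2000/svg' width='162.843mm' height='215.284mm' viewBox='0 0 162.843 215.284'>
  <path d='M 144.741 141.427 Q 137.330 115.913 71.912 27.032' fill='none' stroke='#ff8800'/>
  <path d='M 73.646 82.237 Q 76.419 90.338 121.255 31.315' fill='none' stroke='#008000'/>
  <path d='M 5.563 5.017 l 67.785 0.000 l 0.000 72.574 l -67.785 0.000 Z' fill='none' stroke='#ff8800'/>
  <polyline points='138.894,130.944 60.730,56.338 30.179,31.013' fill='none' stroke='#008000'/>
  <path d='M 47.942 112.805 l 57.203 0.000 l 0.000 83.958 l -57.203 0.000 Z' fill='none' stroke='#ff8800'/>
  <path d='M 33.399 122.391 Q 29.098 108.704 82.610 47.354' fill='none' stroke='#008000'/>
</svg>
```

G21
G90
G0 X144.741 Y73.857
M4 S366
G1 X140.659 Y84.122 F2204
G1 X133.355 Y97.907
G1 X122.828 Y115.213
G1 X109.079 Y136.039
G1 X92.107 Y160.385
G1 X71.912 Y188.252
M5
G0 X73.646 Y133.047
M4 S752
G1 X75.739 Y132.211 F1369
G1 X80.168 Y135.105
G1 X86.935 Y141.727
G1 X96.038 Y152.079
G1 X107.478 Y166.159
G1 X121.255 Y183.969
M5
G0 X5.563 Y210.267
M4 S366
G1 X73.348 Y210.267 F2204
G1 X73.348 Y137.693
G1 X5.563 Y137.693
G1 X5.563 Y210.267
M5
G0 X138.894 Y84.340
M4 S752
G1 X60.730 Y158.946 F1369
G1 X30.179 Y184.271
M5
G0 X47.942 Y102.479
M4 S366
G1 X105.145 Y102.479 F2204
G1 X105.145 Y18.521
G1 X47.942 Y18.521
G1 X47.942 Y102.479
M5
G0 X33.399 Y92.893
M4 S752
G1 X33.571 Y98.779 F1369
G1 X36.955 Y107.314
G1 X43.551 Y118.496
G1 X53.359 Y132.326
G1 X66.379 Y148.804
G1 X82.610 Y167.930
M5
G0 X0.000 Y0.000

1 u = 1 mm; y_m = 215.284 − y.

[1] `<path>` quadratic bezier, #ff8800→score S366 F2204: (144.741,73.857) → (140.659,84.122) → (133.355,97.907) → (122.828,115.213) → (109.079,136.039) → (92.107,160.385) → (71.912,188.252)

[2] `<path>` quadratic bezier, #008000→cut S752 F1369: (73.646,133.047) → (75.739,132.211) → (80.168,135.105) → (86.935,141.727) → (96.038,152.079) → (107.478,166.159) → (121.255,183.969)

[3] `<path>` rectangle, #ff8800→score S366 F2204: (5.563,210.267) → (73.348,210.267) → (73.348,137.693) → (5.563,137.693) → (5.563,210.267) (closed)

[4] `<polyline>` open polyline, #008000→cut S752 F1369: (138.894,84.340) → (60.730,158.946) → (30.179,184.271)

[5] `<path>` rectangle, #ff8800→score S366 F2204: (47.942,102.479) → (105.145,102.479) → (105.145,18.521) → (47.942,18.521) → (47.942,102.479) (closed)

[6] `<path>` quadratic bezier, #008000→cut S752 F1369: (33.399,92.893) → (33.571,98.779) → (36.955,107.314) → (43.551,118.496) → (53.359,132.326) → (66.379,148.804) → (82.610,167.930)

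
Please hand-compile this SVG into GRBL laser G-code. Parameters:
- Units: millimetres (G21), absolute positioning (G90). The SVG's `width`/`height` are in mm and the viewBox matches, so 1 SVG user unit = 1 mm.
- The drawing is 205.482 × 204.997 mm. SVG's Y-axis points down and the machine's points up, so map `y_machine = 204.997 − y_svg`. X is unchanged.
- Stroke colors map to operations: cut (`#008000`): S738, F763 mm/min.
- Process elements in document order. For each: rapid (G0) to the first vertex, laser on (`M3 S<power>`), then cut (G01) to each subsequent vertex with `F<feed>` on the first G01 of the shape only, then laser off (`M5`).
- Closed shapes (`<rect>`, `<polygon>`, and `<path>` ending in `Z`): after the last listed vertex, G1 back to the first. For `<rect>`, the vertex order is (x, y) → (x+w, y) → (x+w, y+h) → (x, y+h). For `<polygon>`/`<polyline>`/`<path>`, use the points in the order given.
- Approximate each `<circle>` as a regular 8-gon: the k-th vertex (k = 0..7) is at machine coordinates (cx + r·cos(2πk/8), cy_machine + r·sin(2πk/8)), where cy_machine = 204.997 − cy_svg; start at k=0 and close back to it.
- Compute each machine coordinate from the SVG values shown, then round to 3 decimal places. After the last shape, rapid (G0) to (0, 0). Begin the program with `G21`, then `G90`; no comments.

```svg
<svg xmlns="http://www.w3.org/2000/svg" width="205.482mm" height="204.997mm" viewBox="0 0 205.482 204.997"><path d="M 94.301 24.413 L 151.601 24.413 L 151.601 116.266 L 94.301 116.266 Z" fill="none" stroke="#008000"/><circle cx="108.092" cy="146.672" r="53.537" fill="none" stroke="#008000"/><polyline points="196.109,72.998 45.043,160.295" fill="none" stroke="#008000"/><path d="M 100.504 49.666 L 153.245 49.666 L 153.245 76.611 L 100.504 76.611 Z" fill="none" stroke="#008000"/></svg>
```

Since the viewBox matches the mm dimensions, user units are millimetres directly. The only transform is the Y-flip y_m = 204.997 − y_svg.

Shape 1 is a rectangle drawn with `<path>`. Its stroke #008000 means cut at S738, F763. After flipping Y the toolpath is (94.301,180.584) → (151.601,180.584) → (151.601,88.731) → (94.301,88.731) → (94.301,180.584), returning to the start.

Shape 2 is a circle drawn with `<circle>`. Its stroke #008000 means cut at S738, F763. After flipping Y the toolpath is (161.629,58.325) → (145.948,96.181) → (108.092,111.862) → (70.236,96.181) → (54.555,58.325) → (70.236,20.469) → (108.092,4.788) → (145.948,20.469) → (161.629,58.325), returning to the start.

Shape 3 is a line segment drawn with `<polyline>`. Its stroke #008000 means cut at S738, F763. After flipping Y the toolpath is (196.109,131.999) → (45.043,44.702).

Shape 4 is a rectangle drawn with `<path>`. Its stroke #008000 means cut at S738, F763. After flipping Y the toolpath is (100.504,155.331) → (153.245,155.331) → (153.245,128.386) → (100.504,128.386) → (100.504,155.331), returning to the start.

G21
G90
G0 X94.301 Y180.584
M3 S738
G01 X151.601 Y180.584 F763
G01 X151.601 Y88.731
G01 X94.301 Y88.731
G01 X94.301 Y180.584
M5
G0 X161.629 Y58.325
M3 S738
G01 X145.948 Y96.181 F763
G01 X108.092 Y111.862
G01 X70.236 Y96.181
G01 X54.555 Y58.325
G01 X70.236 Y20.469
G01 X108.092 Y4.788
G01 X145.948 Y20.469
G01 X161.629 Y58.325
M5
G0 X196.109 Y131.999
M3 S738
G01 X45.043 Y44.702 F763
M5
G0 X100.504 Y155.331
M3 S738
G01 X153.245 Y155.331 F763
G01 X153.245 Y128.386
G01 X100.504 Y128.386
G01 X100.504 Y155.331
M5
G0 X0.000 Y0.000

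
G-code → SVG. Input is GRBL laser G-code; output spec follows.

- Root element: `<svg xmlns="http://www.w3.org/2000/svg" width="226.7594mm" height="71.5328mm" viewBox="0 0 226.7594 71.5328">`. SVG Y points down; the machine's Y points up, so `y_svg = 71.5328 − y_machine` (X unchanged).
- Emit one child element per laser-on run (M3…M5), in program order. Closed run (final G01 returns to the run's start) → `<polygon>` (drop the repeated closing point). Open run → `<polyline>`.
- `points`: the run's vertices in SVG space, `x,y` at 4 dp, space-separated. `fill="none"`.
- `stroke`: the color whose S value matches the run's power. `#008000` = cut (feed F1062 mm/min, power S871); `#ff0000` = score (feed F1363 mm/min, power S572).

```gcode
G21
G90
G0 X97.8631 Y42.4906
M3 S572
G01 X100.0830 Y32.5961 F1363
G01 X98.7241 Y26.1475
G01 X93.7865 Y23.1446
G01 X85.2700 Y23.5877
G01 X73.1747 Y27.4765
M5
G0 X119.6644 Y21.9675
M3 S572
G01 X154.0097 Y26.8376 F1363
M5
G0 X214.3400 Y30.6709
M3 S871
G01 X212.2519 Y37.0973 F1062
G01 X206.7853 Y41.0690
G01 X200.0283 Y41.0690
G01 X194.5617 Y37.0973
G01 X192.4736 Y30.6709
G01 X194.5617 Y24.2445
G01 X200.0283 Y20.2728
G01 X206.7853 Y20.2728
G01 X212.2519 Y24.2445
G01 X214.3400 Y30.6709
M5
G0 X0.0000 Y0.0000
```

<svg xmlns="http://www.w3.org/2000/svg" width="226.7594mm" height="71.5328mm" viewBox="0 0 226.7594 71.5328">
  <polyline points="97.8631,29.0422 100.0830,38.9367 98.7241,45.3853 93.7865,48.3882 85.2700,47.9451 73.1747,44.0563" fill="none" stroke="#ff0000"/>
  <polyline points="119.6644,49.5653 154.0097,44.6952" fill="none" stroke="#ff0000"/>
  <polygon points="214.3400,40.8619 212.2519,34.4355 206.7853,30.4638 200.0283,30.4638 194.5617,34.4355 192.4736,40.8619 194.5617,47.2883 200.0283,51.2600 206.7853,51.2600 212.2519,47.2883" fill="none" stroke="#008000"/>
</svg>

y_svg = 71.5328 − y_m.

[1] S572→`#ff0000` (score); open run; points: 97.8631,29.0422 100.0830,38.9367 98.7241,45.3853 93.7865,48.3882 85.2700,47.9451 73.1747,44.0563

[2] S572→`#ff0000` (score); open run; points: 119.6644,49.5653 154.0097,44.6952

[3] S871→`#008000` (cut); closed run; points: 214.3400,40.8619 212.2519,34.4355 206.7853,30.4638 200.0283,30.4638 194.5617,34.4355 192.4736,40.8619 194.5617,47.2883 200.0283,51.2600 206.7853,51.2600 212.2519,47.2883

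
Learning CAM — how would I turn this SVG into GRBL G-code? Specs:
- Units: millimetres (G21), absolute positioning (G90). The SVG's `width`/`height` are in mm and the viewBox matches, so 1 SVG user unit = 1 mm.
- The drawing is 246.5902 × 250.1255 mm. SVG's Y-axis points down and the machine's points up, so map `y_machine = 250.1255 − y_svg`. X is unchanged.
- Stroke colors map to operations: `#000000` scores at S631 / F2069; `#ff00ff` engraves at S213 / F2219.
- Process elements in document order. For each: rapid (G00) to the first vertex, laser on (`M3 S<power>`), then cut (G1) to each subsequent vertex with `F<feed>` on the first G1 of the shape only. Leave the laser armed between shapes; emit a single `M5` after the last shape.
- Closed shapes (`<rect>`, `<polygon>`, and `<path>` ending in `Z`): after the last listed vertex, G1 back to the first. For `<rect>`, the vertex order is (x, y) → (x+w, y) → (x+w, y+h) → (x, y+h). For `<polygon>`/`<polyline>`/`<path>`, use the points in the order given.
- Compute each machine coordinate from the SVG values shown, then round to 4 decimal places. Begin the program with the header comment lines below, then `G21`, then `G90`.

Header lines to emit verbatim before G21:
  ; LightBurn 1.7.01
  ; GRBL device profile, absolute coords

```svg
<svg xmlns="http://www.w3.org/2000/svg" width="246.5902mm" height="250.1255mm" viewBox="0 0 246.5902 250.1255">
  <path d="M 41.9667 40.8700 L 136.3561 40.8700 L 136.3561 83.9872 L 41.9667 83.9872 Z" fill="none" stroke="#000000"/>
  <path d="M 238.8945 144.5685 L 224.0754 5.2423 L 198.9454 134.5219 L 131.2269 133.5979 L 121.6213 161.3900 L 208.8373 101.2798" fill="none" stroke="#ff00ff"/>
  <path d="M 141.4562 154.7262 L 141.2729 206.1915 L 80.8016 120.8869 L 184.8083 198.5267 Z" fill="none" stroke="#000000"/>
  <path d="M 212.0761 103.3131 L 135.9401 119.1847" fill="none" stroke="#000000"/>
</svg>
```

; LightBurn 1.7.01
; GRBL device profile, absolute coords
G21
G90
G00 X41.9667 Y209.2555
M3 S631
G1 X136.3561 Y209.2555 F2069
G1 X136.3561 Y166.1383
G1 X41.9667 Y166.1383
G1 X41.9667 Y209.2555
G00 X238.8945 Y105.5570
M3 S213
G1 X224.0754 Y244.8832 F2219
G1 X198.9454 Y115.6036
G1 X131.2269 Y116.5276
G1 X121.6213 Y88.7355
G1 X208.8373 Y148.8457
G00 X141.4562 Y95.3993
M3 S631
G1 X141.2729 Y43.9340 F2069
G1 X80.8016 Y129.2386
G1 X184.8083 Y51.5988
G1 X141.4562 Y95.3993
G00 X212.0761 Y146.8124
M3 S631
G1 X135.9401 Y130.9408 F2069
M5

Since the viewBox matches the mm dimensions, user units are millimetres directly. The only transform is the Y-flip y_m = 250.1255 − y_svg.

Shape 1 is a rectangle drawn with `<path>`. Its stroke #000000 means score at S631, F2069. After flipping Y the toolpath is (41.9667,209.2555) → (136.3561,209.2555) → (136.3561,166.1383) → (41.9667,166.1383) → (41.9667,209.2555), returning to the start.

Shape 2 is a open polyline drawn with `<path>`. Its stroke #ff00ff means engrave at S213, F2219. After flipping Y the toolpath is (238.8945,105.5570) → (224.0754,244.8832) → (198.9454,115.6036) → (131.2269,116.5276) → (121.6213,88.7355) → (208.8373,148.8457).

Shape 3 is a closed polygon drawn with `<path>`. Its stroke #000000 means score at S631, F2069. After flipping Y the toolpath is (141.4562,95.3993) → (141.2729,43.9340) → (80.8016,129.2386) → (184.8083,51.5988) → (141.4562,95.3993), returning to the start.

Shape 4 is a line segment drawn with `<path>`. Its stroke #000000 means score at S631, F2069. After flipping Y the toolpath is (212.0761,146.8124) → (135.9401,130.9408).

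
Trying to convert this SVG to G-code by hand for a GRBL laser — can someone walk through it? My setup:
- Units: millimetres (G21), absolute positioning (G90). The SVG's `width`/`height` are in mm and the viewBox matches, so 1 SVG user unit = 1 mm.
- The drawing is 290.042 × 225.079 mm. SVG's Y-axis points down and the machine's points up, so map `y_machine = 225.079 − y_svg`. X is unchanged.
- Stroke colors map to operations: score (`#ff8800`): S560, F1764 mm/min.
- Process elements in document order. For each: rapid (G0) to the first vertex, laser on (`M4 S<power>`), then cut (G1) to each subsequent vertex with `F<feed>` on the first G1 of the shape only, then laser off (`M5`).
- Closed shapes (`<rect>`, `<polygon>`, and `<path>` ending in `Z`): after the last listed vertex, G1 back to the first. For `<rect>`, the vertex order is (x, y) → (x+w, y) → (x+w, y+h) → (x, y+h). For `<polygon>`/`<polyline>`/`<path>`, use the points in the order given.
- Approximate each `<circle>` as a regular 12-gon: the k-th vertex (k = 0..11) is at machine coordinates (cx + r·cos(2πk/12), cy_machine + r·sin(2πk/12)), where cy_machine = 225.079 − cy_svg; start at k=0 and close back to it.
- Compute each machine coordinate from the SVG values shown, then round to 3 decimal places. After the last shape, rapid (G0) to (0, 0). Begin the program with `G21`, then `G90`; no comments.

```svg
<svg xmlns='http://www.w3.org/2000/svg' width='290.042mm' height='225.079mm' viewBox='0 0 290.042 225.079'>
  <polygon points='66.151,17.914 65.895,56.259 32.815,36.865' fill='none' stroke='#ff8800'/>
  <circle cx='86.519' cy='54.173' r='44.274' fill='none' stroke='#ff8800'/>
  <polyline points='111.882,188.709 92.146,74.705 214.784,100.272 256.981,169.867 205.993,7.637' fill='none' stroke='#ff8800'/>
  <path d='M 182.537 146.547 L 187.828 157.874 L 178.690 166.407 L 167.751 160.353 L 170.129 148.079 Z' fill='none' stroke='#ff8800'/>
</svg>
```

viewBox `0 0 290.042 225.079` with mm width/height → 1 unit = 1 mm. Flip: y_m = 225.079 − y_svg.

**Shape 1** — `<polygon>` regular polygon, stroke `#ff8800` → score (S560, F1764). Machine vertices: (66.151,207.165) → (65.895,168.820) → (32.815,188.214) → (66.151,207.165). Closed: final G1 returns to the first vertex.

**Shape 2** — `<circle>` circle, stroke `#ff8800` → score (S560, F1764). Machine vertices: (130.793,170.906) → (124.861,193.043) → (108.656,209.248) → (86.519,215.180) → (64.382,209.248) → (48.177,193.043) → (42.245,170.906) → (48.177,148.769) → (64.382,132.564) → (86.519,126.632) → (108.656,132.564) → (124.861,148.769) → (130.793,170.906). Closed: final G1 returns to the first vertex.

**Shape 3** — `<polyline>` open polyline, stroke `#ff8800` → score (S560, F1764). Machine vertices: (111.882,36.370) → (92.146,150.374) → (214.784,124.807) → (256.981,55.212) → (205.993,217.442). Open path.

**Shape 4** — `<path>` regular polygon, stroke `#ff8800` → score (S560, F1764). Machine vertices: (182.537,78.532) → (187.828,67.205) → (178.690,58.672) → (167.751,64.726) → (170.129,77.000) → (182.537,78.532). Closed: final G1 returns to the first vertex.

G21
G90
G0 X66.151 Y207.165
M4 S560
G1 X65.895 Y168.820 F1764
G1 X32.815 Y188.214
G1 X66.151 Y207.165
M5
G0 X130.793 Y170.906
M4 S560
G1 X124.861 Y193.043 F1764
G1 X108.656 Y209.248
G1 X86.519 Y215.180
G1 X64.382 Y209.248
G1 X48.177 Y193.043
G1 X42.245 Y170.906
G1 X48.177 Y148.769
G1 X64.382 Y132.564
G1 X86.519 Y126.632
G1 X108.656 Y132.564
G1 X124.861 Y148.769
G1 X130.793 Y170.906
M5
G0 X111.882 Y36.370
M4 S560
G1 X92.146 Y150.374 F1764
G1 X214.784 Y124.807
G1 X256.981 Y55.212
G1 X205.993 Y217.442
M5
G0 X182.537 Y78.532
M4 S560
G1 X187.828 Y67.205 F1764
G1 X178.690 Y58.672
G1 X167.751 Y64.726
G1 X170.129 Y77.000
G1 X182.537 Y78.532
M5
G0 X0.000 Y0.000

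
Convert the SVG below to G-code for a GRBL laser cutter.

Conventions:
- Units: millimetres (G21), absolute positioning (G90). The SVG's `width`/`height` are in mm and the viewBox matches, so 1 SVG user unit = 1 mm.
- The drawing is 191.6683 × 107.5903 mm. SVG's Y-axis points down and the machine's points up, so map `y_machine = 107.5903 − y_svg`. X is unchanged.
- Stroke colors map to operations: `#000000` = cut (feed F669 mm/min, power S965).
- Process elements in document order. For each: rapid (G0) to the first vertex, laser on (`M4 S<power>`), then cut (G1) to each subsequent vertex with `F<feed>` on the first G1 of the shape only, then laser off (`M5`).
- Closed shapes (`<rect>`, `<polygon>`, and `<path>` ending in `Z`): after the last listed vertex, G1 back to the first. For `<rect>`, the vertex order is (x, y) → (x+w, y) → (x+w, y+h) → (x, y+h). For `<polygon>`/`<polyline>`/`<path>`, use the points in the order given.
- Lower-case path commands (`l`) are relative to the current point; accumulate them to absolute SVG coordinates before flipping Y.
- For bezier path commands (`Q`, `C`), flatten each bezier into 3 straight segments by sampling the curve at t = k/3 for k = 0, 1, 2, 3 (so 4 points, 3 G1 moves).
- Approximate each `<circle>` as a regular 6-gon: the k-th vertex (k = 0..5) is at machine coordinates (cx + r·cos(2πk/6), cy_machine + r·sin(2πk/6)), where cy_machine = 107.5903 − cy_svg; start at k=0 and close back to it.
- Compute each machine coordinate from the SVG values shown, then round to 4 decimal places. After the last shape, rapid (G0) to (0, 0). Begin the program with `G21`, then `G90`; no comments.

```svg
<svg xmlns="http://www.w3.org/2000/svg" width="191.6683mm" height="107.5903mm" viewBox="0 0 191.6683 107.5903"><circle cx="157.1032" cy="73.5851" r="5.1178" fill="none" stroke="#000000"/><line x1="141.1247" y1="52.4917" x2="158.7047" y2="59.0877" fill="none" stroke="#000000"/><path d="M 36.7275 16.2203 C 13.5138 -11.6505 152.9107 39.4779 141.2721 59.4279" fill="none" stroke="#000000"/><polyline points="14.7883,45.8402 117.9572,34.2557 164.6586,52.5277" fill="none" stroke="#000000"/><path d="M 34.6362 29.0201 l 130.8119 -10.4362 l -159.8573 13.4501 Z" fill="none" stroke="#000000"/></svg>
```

G21
G90
G0 X162.2210 Y34.0052
M4 S965
G1 X159.6621 Y38.4373 F669
G1 X154.5443 Y38.4373
G1 X151.9854 Y34.0052
G1 X154.5443 Y29.5731
G1 X159.6621 Y29.5731
G1 X162.2210 Y34.0052
M5
G0 X141.1247 Y55.0986
M4 S965
G1 X158.7047 Y48.5026 F669
M5
G0 X36.7275 Y91.3700
M4 S965
G1 X56.1008 Y96.9884 F669
G1 X114.1821 Y74.4245
G1 X141.2721 Y48.1624
M5
G0 X14.7883 Y61.7501
M4 S965
G1 X117.9572 Y73.3346 F669
G1 X164.6586 Y55.0626
M5
G0 X34.6362 Y78.5702
M4 S965
G1 X165.4481 Y89.0064 F669
G1 X5.5908 Y75.5563
G1 X34.6362 Y78.5702
M5
G0 X0.0000 Y0.0000

Since the viewBox matches the mm dimensions, user units are millimetres directly. The only transform is the Y-flip y_m = 107.5903 − y_svg.

Shape 1 is a circle drawn with `<circle>`. Its stroke #000000 means cut at S965, F669. After flipping Y the toolpath is (162.2210,34.0052) → (159.6621,38.4373) → (154.5443,38.4373) → (151.9854,34.0052) → (154.5443,29.5731) → (159.6621,29.5731) → (162.2210,34.0052), returning to the start.

Shape 2 is a line segment drawn with `<line>`. Its stroke #000000 means cut at S965, F669. After flipping Y the toolpath is (141.1247,55.0986) → (158.7047,48.5026).

Shape 3 is a cubic bezier drawn with `<path>`. Its stroke #000000 means cut at S965, F669. After flipping Y the toolpath is (36.7275,91.3700) → (56.1008,96.9884) → (114.1821,74.4245) → (141.2721,48.1624).

Shape 4 is a open polyline drawn with `<polyline>`. Its stroke #000000 means cut at S965, F669. After flipping Y the toolpath is (14.7883,61.7501) → (117.9572,73.3346) → (164.6586,55.0626).

Shape 5 is a closed polygon drawn with `<path>`. Its stroke #000000 means cut at S965, F669. After flipping Y the toolpath is (34.6362,78.5702) → (165.4481,89.0064) → (5.5908,75.5563) → (34.6362,78.5702), returning to the start.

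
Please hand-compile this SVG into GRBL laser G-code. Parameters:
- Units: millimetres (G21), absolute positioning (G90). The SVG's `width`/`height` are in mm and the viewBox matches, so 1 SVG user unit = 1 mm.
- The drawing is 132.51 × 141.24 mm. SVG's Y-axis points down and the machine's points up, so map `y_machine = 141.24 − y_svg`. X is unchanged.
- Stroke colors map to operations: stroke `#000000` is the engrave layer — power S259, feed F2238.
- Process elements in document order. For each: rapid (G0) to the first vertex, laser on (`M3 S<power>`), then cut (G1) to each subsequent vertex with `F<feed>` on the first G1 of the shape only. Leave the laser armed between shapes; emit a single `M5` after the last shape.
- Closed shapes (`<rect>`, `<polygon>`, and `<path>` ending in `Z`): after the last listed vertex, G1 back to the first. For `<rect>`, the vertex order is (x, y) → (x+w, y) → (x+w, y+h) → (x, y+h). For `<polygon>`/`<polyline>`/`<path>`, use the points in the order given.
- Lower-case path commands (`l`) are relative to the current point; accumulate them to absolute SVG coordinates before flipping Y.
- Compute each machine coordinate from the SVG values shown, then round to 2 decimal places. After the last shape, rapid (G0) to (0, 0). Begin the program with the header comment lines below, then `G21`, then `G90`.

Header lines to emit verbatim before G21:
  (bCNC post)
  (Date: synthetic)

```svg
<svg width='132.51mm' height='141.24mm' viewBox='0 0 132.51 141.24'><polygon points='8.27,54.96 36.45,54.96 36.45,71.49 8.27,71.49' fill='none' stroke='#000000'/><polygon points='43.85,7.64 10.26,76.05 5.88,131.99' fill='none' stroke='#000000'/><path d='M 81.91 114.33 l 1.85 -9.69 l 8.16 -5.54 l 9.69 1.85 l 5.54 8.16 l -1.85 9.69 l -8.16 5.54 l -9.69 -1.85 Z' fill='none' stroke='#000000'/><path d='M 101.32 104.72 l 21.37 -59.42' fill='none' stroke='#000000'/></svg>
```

(bCNC post)
(Date: synthetic)
G21
G90
G0 X8.27 Y86.28
M3 S259
G1 X36.45 Y86.28 F2238
G1 X36.45 Y69.75
G1 X8.27 Y69.75
G1 X8.27 Y86.28
G0 X43.85 Y133.60
M3 S259
G1 X10.26 Y65.19 F2238
G1 X5.88 Y9.25
G1 X43.85 Y133.60
G0 X81.91 Y26.91
M3 S259
G1 X83.76 Y36.60 F2238
G1 X91.92 Y42.14
G1 X101.61 Y40.29
G1 X107.15 Y32.13
G1 X105.30 Y22.44
G1 X97.14 Y16.90
G1 X87.45 Y18.75
G1 X81.91 Y26.91
G0 X101.32 Y36.52
M3 S259
G1 X122.69 Y95.94 F2238
M5
G0 X0.00 Y0.00

Since the viewBox matches the mm dimensions, user units are millimetres directly. The only transform is the Y-flip y_m = 141.24 − y_svg.

Shape 1 is a rectangle drawn with `<polygon>`. Its stroke #000000 means engrave at S259, F2238. After flipping Y the toolpath is (8.27,86.28) → (36.45,86.28) → (36.45,69.75) → (8.27,69.75) → (8.27,86.28), returning to the start.

Shape 2 is a closed polygon drawn with `<polygon>`. Its stroke #000000 means engrave at S259, F2238. After flipping Y the toolpath is (43.85,133.60) → (10.26,65.19) → (5.88,9.25) → (43.85,133.60), returning to the start.

Shape 3 is a regular polygon drawn with `<path>`. Its stroke #000000 means engrave at S259, F2238. After flipping Y the toolpath is (81.91,26.91) → (83.76,36.60) → (91.92,42.14) → (101.61,40.29) → (107.15,32.13) → (105.30,22.44) → (97.14,16.90) → (87.45,18.75) → (81.91,26.91), returning to the start.

Shape 4 is a line segment drawn with `<path>`. Its stroke #000000 means engrave at S259, F2238. After flipping Y the toolpath is (101.32,36.52) → (122.69,95.94).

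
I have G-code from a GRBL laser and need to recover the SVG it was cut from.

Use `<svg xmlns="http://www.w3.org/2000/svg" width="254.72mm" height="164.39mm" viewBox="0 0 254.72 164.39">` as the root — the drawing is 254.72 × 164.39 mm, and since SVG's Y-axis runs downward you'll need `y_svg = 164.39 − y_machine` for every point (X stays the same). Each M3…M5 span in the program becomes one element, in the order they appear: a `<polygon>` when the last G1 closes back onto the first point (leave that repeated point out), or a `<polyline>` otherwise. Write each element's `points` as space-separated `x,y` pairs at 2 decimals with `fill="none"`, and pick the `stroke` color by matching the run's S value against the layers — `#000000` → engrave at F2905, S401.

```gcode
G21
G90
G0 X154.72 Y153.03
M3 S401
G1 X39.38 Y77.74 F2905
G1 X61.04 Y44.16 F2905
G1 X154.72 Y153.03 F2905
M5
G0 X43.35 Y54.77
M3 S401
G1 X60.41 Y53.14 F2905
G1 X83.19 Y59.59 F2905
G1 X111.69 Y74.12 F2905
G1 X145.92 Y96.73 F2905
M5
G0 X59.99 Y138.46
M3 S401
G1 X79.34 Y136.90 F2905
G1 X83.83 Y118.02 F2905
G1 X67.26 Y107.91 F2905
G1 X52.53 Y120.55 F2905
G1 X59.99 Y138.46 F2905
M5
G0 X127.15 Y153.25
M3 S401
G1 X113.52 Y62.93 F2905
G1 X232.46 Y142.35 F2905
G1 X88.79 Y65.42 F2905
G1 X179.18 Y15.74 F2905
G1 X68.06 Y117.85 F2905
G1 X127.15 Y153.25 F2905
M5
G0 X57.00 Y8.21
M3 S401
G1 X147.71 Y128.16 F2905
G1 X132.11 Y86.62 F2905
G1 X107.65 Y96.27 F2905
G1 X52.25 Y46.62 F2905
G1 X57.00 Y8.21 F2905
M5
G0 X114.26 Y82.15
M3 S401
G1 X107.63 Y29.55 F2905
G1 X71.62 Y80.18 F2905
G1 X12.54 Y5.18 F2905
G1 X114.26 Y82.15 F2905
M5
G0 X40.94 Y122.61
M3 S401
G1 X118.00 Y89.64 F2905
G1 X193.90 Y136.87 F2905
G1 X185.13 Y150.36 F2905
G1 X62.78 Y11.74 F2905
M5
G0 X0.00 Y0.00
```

<svg xmlns="http://www.w3.org/2000/svg" width="254.72mm" height="164.39mm" viewBox="0 0 254.72 164.39">
  <polygon points="154.72,11.36 39.38,86.65 61.04,120.23" fill="none" stroke="#000000"/>
  <polyline points="43.35,109.62 60.41,111.25 83.19,104.80 111.69,90.27 145.92,67.66" fill="none" stroke="#000000"/>
  <polygon points="59.99,25.93 79.34,27.49 83.83,46.37 67.26,56.48 52.53,43.84" fill="none" stroke="#000000"/>
  <polygon points="127.15,11.14 113.52,101.46 232.46,22.04 88.79,98.97 179.18,148.65 68.06,46.54" fill="none" stroke="#000000"/>
  <polygon points="57.00,156.18 147.71,36.23 132.11,77.77 107.65,68.12 52.25,117.77" fill="none" stroke="#000000"/>
  <polygon points="114.26,82.24 107.63,134.84 71.62,84.21 12.54,159.21" fill="none" stroke="#000000"/>
  <polyline points="40.94,41.78 118.00,74.75 193.90,27.52 185.13,14.03 62.78,152.65" fill="none" stroke="#000000"/>
</svg>

Each laser-on run becomes one SVG element. Flip Y back into SVG space with y_svg = 164.39 − y_machine. Every run uses S401, so all elements get stroke `#000000` (engrave).

Run 1: The run returns to its start, so emit a `<polygon>` with points (Y-flipped): 154.72,11.36 39.38,86.65 61.04,120.23.

Run 2: The run is open, so emit a `<polyline>` with points (Y-flipped): 43.35,109.62 60.41,111.25 83.19,104.80 111.69,90.27 145.92,67.66.

Run 3: The run returns to its start, so emit a `<polygon>` with points (Y-flipped): 59.99,25.93 79.34,27.49 83.83,46.37 67.26,56.48 52.53,43.84.

Run 4: The run returns to its start, so emit a `<polygon>` with points (Y-flipped): 127.15,11.14 113.52,101.46 232.46,22.04 88.79,98.97 179.18,148.65 68.06,46.54.

Run 5: The run returns to its start, so emit a `<polygon>` with points (Y-flipped): 57.00,156.18 147.71,36.23 132.11,77.77 107.65,68.12 52.25,117.77.

Run 6: The run returns to its start, so emit a `<polygon>` with points (Y-flipped): 114.26,82.24 107.63,134.84 71.62,84.21 12.54,159.21.

Run 7: The run is open, so emit a `<polyline>` with points (Y-flipped): 40.94,41.78 118.00,74.75 193.90,27.52 185.13,14.03 62.78,152.65.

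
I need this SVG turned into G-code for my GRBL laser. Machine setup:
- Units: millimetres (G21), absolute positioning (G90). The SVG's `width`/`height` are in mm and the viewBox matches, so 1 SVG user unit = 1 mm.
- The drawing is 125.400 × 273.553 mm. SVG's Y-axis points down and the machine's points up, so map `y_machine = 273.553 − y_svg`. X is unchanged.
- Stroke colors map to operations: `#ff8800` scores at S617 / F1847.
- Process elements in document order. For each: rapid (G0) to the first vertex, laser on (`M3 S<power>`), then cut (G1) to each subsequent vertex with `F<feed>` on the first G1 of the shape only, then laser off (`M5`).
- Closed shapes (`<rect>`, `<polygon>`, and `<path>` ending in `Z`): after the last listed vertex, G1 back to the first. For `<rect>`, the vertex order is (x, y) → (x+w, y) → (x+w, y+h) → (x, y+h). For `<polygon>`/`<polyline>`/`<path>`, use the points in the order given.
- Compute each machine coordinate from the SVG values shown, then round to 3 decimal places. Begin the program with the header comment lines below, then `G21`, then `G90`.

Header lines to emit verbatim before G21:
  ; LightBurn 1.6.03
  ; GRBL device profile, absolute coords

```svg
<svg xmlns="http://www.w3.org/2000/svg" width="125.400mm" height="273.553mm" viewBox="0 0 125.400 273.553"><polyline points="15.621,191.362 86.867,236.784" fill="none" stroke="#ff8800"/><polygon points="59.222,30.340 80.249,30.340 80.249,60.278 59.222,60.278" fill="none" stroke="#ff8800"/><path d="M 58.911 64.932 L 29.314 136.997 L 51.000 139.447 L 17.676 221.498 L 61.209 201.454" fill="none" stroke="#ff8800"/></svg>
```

Since the viewBox matches the mm dimensions, user units are millimetres directly. The only transform is the Y-flip y_m = 273.553 − y_svg.

Shape 1 is a line segment drawn with `<polyline>`. Its stroke #ff8800 means score at S617, F1847. After flipping Y the toolpath is (15.621,82.191) → (86.867,36.769).

Shape 2 is a rectangle drawn with `<polygon>`. Its stroke #ff8800 means score at S617, F1847. After flipping Y the toolpath is (59.222,243.213) → (80.249,243.213) → (80.249,213.275) → (59.222,213.275) → (59.222,243.213), returning to the start.

Shape 3 is a open polyline drawn with `<path>`. Its stroke #ff8800 means score at S617, F1847. After flipping Y the toolpath is (58.911,208.621) → (29.314,136.556) → (51.000,134.106) → (17.676,52.055) → (61.209,72.099).

; LightBurn 1.6.03
; GRBL device profile, absolute coords
G21
G90
G0 X15.621 Y82.191
M3 S617
G1 X86.867 Y36.769 F1847
M5
G0 X59.222 Y243.213
M3 S617
G1 X80.249 Y243.213 F1847
G1 X80.249 Y213.275
G1 X59.222 Y213.275
G1 X59.222 Y243.213
M5
G0 X58.911 Y208.621
M3 S617
G1 X29.314 Y136.556 F1847
G1 X51.000 Y134.106
G1 X17.676 Y52.055
G1 X61.209 Y72.099
M5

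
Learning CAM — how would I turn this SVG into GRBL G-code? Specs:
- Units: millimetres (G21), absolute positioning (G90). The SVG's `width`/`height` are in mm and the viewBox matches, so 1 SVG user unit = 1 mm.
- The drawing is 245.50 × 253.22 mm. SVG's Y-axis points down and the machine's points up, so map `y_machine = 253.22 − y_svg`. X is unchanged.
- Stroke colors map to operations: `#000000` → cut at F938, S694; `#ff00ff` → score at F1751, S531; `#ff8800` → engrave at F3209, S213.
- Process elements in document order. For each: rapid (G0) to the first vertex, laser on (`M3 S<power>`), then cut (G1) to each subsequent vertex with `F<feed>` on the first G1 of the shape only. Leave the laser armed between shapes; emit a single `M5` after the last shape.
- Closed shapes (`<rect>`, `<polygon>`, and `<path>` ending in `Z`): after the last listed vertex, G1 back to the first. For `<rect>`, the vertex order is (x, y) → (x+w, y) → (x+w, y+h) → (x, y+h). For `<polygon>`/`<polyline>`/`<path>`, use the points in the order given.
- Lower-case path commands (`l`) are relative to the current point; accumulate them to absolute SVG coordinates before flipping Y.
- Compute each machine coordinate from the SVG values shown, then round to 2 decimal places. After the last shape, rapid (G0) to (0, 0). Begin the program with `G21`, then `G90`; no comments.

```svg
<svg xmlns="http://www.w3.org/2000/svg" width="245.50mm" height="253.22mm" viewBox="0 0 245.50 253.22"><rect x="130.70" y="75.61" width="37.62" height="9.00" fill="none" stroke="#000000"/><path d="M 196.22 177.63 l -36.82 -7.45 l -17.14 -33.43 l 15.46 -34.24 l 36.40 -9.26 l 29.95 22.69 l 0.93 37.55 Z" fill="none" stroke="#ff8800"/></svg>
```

G21
G90
G0 X130.70 Y177.61
M3 S694
G1 X168.32 Y177.61 F938
G1 X168.32 Y168.61
G1 X130.70 Y168.61
G1 X130.70 Y177.61
G0 X196.22 Y75.59
M3 S213
G1 X159.40 Y83.04 F3209
G1 X142.26 Y116.47
G1 X157.72 Y150.71
G1 X194.12 Y159.97
G1 X224.07 Y137.28
G1 X225.00 Y99.73
G1 X196.22 Y75.59
M5
G0 X0.00 Y0.00

Since the viewBox matches the mm dimensions, user units are millimetres directly. The only transform is the Y-flip y_m = 253.22 − y_svg.

Shape 1 is a rectangle drawn with `<rect>`. Its stroke #000000 means cut at S694, F938. After flipping Y the toolpath is (130.70,177.61) → (168.32,177.61) → (168.32,168.61) → (130.70,168.61) → (130.70,177.61), returning to the start.

Shape 2 is a regular polygon drawn with `<path>`. Its stroke #ff8800 means engrave at S213, F3209. After flipping Y the toolpath is (196.22,75.59) → (159.40,83.04) → (142.26,116.47) → (157.72,150.71) → (194.12,159.97) → (224.07,137.28) → (225.00,99.73) → (196.22,75.59), returning to the start.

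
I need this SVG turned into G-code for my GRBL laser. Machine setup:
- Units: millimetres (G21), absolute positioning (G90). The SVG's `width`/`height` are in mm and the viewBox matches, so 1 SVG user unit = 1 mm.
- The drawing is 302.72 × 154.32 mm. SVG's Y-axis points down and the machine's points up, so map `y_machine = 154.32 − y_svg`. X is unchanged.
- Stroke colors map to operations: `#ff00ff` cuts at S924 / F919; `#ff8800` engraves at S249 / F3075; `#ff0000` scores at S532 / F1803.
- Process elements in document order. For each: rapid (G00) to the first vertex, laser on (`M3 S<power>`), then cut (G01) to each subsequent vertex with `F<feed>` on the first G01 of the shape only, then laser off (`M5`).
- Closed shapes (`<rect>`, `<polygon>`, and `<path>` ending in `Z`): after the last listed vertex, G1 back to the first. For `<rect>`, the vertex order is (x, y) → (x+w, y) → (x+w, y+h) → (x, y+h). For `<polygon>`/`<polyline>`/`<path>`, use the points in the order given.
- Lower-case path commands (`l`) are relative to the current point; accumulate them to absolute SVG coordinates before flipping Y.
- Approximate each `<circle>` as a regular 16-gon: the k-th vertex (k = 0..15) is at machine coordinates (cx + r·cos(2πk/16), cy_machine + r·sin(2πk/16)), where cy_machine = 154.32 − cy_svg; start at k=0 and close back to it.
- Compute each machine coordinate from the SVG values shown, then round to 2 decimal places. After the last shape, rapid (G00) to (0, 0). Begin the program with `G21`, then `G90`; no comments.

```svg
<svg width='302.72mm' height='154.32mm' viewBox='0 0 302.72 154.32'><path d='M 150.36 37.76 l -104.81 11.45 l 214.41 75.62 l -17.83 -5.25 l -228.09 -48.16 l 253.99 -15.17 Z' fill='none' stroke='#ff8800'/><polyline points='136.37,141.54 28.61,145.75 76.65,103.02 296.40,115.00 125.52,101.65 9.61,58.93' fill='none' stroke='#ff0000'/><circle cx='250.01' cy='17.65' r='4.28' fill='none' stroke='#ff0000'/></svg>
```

G21
G90
G00 X150.36 Y116.56
M3 S249
G01 X45.55 Y105.11 F3075
G01 X259.96 Y29.49
G01 X242.13 Y34.74
G01 X14.04 Y82.90
G01 X268.03 Y98.07
G01 X150.36 Y116.56
M5
G00 X136.37 Y12.78
M3 S532
G01 X28.61 Y8.57 F1803
G01 X76.65 Y51.30
G01 X296.40 Y39.32
G01 X125.52 Y52.67
G01 X9.61 Y95.39
M5
G00 X254.29 Y136.67
M3 S532
G01 X253.96 Y138.31 F1803
G01 X253.04 Y139.70
G01 X251.65 Y140.62
G01 X250.01 Y140.95
G01 X248.37 Y140.62
G01 X246.98 Y139.70
G01 X246.06 Y138.31
G01 X245.73 Y136.67
G01 X246.06 Y135.03
G01 X246.98 Y133.64
G01 X248.37 Y132.72
G01 X250.01 Y132.39
G01 X251.65 Y132.72
G01 X253.04 Y133.64
G01 X253.96 Y135.03
G01 X254.29 Y136.67
M5
G00 X0.00 Y0.00

Since the viewBox matches the mm dimensions, user units are millimetres directly. The only transform is the Y-flip y_m = 154.32 − y_svg.

Shape 1 is a closed polygon drawn with `<path>`. Its stroke #ff8800 means engrave at S249, F3075. After flipping Y the toolpath is (150.36,116.56) → (45.55,105.11) → (259.96,29.49) → (242.13,34.74) → (14.04,82.90) → (268.03,98.07) → (150.36,116.56), returning to the start.

Shape 2 is a open polyline drawn with `<polyline>`. Its stroke #ff0000 means score at S532, F1803. After flipping Y the toolpath is (136.37,12.78) → (28.61,8.57) → (76.65,51.30) → (296.40,39.32) → (125.52,52.67) → (9.61,95.39).

Shape 3 is a circle drawn with `<circle>`. Its stroke #ff0000 means score at S532, F1803. After flipping Y the toolpath is (254.29,136.67) → (253.96,138.31) → (253.04,139.70) → (251.65,140.62) → (250.01,140.95) → (248.37,140.62) → (246.98,139.70) → (246.06,138.31) → (245.73,136.67) → (246.06,135.03) → (246.98,133.64) → (248.37,132.72) → (250.01,132.39) → (251.65,132.72) → (253.04,133.64) → (253.96,135.03) → (254.29,136.67), returning to the start.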